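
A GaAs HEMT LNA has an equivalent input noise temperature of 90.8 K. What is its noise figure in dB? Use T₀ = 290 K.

F = 1 + T_e/T₀ = 1 + 90.8/290 = 1.3131
NF = 10 log₁₀(1.3131) = 1.18 dB

1.18 dB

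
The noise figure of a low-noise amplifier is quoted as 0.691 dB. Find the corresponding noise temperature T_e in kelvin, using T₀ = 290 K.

F = 10^(0.691/10) = 1.17247
T_e = (F − 1)·T₀ = (1.17247 − 1) × 290 = 50.0 K

50.0 K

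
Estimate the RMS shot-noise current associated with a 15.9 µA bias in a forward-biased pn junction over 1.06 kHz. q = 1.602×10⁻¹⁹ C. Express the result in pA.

I_n = √(2qI·B)
2qI·B = 2 × 1.602×10⁻¹⁹ × 1.59×10⁻⁵ × 1.06×10³ = 5.40×10⁻²¹ A²
I_n = √(5.40×10⁻²¹) = 7.35×10⁻¹¹ A = 73.5 pA

73.5 pA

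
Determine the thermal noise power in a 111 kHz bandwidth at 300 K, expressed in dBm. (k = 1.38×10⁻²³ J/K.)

P_n = kTB = 1.38×10⁻²³ × 300 × 1.11×10⁵ = 4.60×10⁻¹⁶ W
In dBm: 10 log₁₀(4.60×10⁻¹⁶ / 10⁻³) = −123.4 dBm

−123.4 dBm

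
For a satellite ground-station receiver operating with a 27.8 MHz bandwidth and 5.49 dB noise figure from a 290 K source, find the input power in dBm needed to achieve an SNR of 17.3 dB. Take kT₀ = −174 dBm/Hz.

−76.8 dBm

Sensitivity = −174 + 10 log₁₀(B) + NF + SNR_min
= −174 + 74.44 + 5.49 + 17.3
= −76.77 dBm → −76.8 dBm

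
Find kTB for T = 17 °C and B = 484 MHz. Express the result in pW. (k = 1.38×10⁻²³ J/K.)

T = 17 °C + 273.15 = 290.15 K
P_n = kTB = 1.38×10⁻²³ × 290.15 × 4.84×10⁸ = 1.94×10⁻¹² W = 1.94 pW

1.94 pW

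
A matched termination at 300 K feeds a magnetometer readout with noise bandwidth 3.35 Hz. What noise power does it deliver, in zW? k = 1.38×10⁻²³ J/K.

13.9 zW

P_n = kTB = 1.38×10⁻²³ × 300 × 3.35×10⁰ = 1.39×10⁻²⁰ W = 13.9 zW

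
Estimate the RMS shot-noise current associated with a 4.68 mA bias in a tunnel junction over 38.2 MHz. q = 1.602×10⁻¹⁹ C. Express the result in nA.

I_n = √(2qI·B)
2qI·B = 2 × 1.602×10⁻¹⁹ × 4.68×10⁻³ × 3.82×10⁷ = 5.73×10⁻¹⁴ A²
I_n = √(5.73×10⁻¹⁴) = 2.39×10⁻⁷ A = 239 nA

239 nA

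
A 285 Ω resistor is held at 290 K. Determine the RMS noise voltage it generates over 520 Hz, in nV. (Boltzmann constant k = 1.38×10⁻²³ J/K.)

V_n = √(4kTRB)
4kTRB = 4 × 1.38×10⁻²³ × 290 × 2.85×10² × 5.20×10² = 2.37×10⁻¹⁵ V²
V_n = √(2.37×10⁻¹⁵) = 4.87×10⁻⁸ V = 48.7 nV

48.7 nV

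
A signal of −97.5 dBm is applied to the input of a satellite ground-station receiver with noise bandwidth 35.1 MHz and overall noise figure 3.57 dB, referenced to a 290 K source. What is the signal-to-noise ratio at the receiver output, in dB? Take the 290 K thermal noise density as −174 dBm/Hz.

−2.5 dB

Noise floor: N = −174 + 10 log₁₀(B) + NF
10 log₁₀(3.51×10⁷) = 75.45 dB
N = −174 + 75.45 + 3.57 = −94.98 dBm
SNR = P_sig − N = −97.5 − (−94.98) = −2.52 dB → −2.5 dB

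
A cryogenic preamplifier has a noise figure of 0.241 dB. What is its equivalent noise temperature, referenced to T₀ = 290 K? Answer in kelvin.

16.5 K

F = 10^(0.241/10) = 1.05706
T_e = (F − 1)·T₀ = (1.05706 − 1) × 290 = 16.5 K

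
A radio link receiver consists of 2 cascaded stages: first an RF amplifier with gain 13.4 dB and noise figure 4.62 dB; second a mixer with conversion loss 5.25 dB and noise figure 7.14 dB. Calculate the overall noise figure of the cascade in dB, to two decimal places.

Convert to linear (a loss of L dB is a gain of −L dB): F_i = 10^(NF_i/10), G_i = 10^(G_i,dB/10)
  Stage 1: F_1 = 10^(4.62/10) = 2.897, G_1 = 10^(13.4/10) = 21.88
  Stage 2: F_2 = 10^(7.14/10) = 5.176, G_2 = 10^(−5.25/10) = 0.2985
Friis cascade:
  F = 2.897 + (5.176 − 1)/21.88 = 3.088
NF = 10 log₁₀(3.088) = 4.90 dB

4.90 dB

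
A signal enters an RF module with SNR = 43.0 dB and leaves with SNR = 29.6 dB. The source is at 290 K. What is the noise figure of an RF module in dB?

NF (dB) = SNR_in(dB) − SNR_out(dB) when the source is at T₀
NF = 43.0 − 29.6 = 13.4 dB

13.4 dB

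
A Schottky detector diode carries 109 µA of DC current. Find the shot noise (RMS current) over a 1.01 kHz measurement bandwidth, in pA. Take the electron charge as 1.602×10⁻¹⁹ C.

188 pA

I_n = √(2qI·B)
2qI·B = 2 × 1.602×10⁻¹⁹ × 1.09×10⁻⁴ × 1.01×10³ = 3.53×10⁻²⁰ A²
I_n = √(3.53×10⁻²⁰) = 1.88×10⁻¹⁰ A = 188 pA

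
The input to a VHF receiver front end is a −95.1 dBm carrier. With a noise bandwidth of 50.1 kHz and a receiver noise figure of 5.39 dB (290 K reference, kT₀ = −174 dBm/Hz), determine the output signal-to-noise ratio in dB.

26.5 dB

Noise floor: N = −174 + 10 log₁₀(B) + NF
10 log₁₀(5.01×10⁴) = 47 dB
N = −174 + 47 + 5.39 = −121.61 dBm
SNR = P_sig − N = −95.1 − (−121.61) = 26.51 dB → 26.5 dB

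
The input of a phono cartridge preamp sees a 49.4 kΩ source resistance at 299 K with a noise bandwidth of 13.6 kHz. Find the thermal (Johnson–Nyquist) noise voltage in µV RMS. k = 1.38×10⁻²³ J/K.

V_n = √(4kTRB)
4kTRB = 4 × 1.38×10⁻²³ × 299 × 4.94×10⁴ × 1.36×10⁴ = 1.11×10⁻¹¹ V²
V_n = √(1.11×10⁻¹¹) = 3.33×10⁻⁶ V = 3.33 µV

3.33 µV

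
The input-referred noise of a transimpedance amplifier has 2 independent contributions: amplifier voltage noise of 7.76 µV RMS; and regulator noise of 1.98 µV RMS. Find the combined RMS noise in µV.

8.01 µV

Uncorrelated sources add in power (mean-square): V_tot = √(ΣV_i²)
V_tot = √[(7.76×10⁻⁶)² + (1.98×10⁻⁶)²] = 8.01×10⁻⁶ V = 8.01 µV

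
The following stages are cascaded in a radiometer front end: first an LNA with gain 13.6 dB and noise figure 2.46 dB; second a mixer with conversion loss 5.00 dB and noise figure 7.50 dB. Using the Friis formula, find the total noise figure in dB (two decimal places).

Convert to linear (a loss of L dB is a gain of −L dB): F_i = 10^(NF_i/10), G_i = 10^(G_i,dB/10)
  Stage 1: F_1 = 10^(2.46/10) = 1.762, G_1 = 10^(13.6/10) = 22.91
  Stage 2: F_2 = 10^(7.50/10) = 5.623, G_2 = 10^(−5.00/10) = 0.3162
Friis cascade:
  F = 1.762 + (5.623 − 1)/22.91 = 1.964
NF = 10 log₁₀(1.964) = 2.93 dB

2.93 dB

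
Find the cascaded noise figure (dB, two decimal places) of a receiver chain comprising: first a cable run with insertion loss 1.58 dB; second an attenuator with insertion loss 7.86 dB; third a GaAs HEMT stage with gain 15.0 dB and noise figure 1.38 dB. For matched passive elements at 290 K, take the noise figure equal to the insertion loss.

10.82 dB

Convert to linear (a loss of L dB is a gain of −L dB): F_i = 10^(NF_i/10), G_i = 10^(G_i,dB/10)
  Stage 1: F_1 = 10^(1.58/10) = 1.439, G_1 = 10^(−1.58/10) = 0.6950
  Stage 2: F_2 = 10^(7.86/10) = 6.109, G_2 = 10^(−7.86/10) = 0.1637
  Stage 3: F_3 = 10^(1.38/10) = 1.374, G_3 = 10^(15.0/10) = 31.62
Friis cascade:
  F = 1.439 + (6.109 − 1)/0.6950 + (1.374 − 1)/0.1138 = 12.08
NF = 10 log₁₀(12.08) = 10.82 dB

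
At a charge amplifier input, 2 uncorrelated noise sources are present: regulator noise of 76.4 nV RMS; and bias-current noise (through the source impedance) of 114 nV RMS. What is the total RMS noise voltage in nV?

137 nV

Uncorrelated sources add in power (mean-square): V_tot = √(ΣV_i²)
V_tot = √[(7.64×10⁻⁸)² + (1.14×10⁻⁷)²] = 1.37×10⁻⁷ V = 137 nV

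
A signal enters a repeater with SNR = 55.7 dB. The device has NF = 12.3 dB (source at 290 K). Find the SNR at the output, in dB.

By definition F = SNR_in/SNR_out, so in dB: SNR_out = SNR_in − NF
SNR_out = 55.7 − 12.3 = 43.4 dB

43.4 dB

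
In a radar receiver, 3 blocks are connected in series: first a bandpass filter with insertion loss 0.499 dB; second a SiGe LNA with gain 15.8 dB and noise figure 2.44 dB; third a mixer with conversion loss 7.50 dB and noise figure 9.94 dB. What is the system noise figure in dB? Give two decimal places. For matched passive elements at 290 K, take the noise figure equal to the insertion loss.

3.48 dB

Convert to linear (a loss of L dB is a gain of −L dB): F_i = 10^(NF_i/10), G_i = 10^(G_i,dB/10)
  Stage 1: F_1 = 10^(0.499/10) = 1.122, G_1 = 10^(−0.499/10) = 0.8915
  Stage 2: F_2 = 10^(2.44/10) = 1.754, G_2 = 10^(15.8/10) = 38.02
  Stage 3: F_3 = 10^(9.94/10) = 9.863, G_3 = 10^(−7.50/10) = 0.1778
Friis cascade:
  F = 1.122 + (1.754 − 1)/0.8915 + (9.863 − 1)/33.89 = 2.229
NF = 10 log₁₀(2.229) = 3.48 dB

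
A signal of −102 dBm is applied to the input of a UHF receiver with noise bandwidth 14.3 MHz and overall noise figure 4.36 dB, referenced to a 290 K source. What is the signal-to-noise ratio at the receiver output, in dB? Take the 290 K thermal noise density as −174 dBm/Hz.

−3.9 dB

Noise floor: N = −174 + 10 log₁₀(B) + NF
10 log₁₀(1.43×10⁷) = 71.55 dB
N = −174 + 71.55 + 4.36 = −98.09 dBm
SNR = P_sig − N = −102 − (−98.09) = −3.91 dB → −3.9 dB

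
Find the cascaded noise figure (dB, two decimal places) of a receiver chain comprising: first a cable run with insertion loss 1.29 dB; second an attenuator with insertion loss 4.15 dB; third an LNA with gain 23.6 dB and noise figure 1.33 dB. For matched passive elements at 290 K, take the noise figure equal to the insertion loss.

6.77 dB

Convert to linear (a loss of L dB is a gain of −L dB): F_i = 10^(NF_i/10), G_i = 10^(G_i,dB/10)
  Stage 1: F_1 = 10^(1.29/10) = 1.346, G_1 = 10^(−1.29/10) = 0.7430
  Stage 2: F_2 = 10^(4.15/10) = 2.600, G_2 = 10^(−4.15/10) = 0.3846
  Stage 3: F_3 = 10^(1.33/10) = 1.358, G_3 = 10^(23.6/10) = 229.1
Friis cascade:
  F = 1.346 + (2.600 − 1)/0.7430 + (1.358 − 1)/0.2858 = 4.753
NF = 10 log₁₀(4.753) = 6.77 dB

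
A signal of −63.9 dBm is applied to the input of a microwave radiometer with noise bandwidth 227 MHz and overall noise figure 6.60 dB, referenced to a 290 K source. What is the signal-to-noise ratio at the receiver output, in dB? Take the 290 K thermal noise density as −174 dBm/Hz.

Noise floor: N = −174 + 10 log₁₀(B) + NF
10 log₁₀(2.27×10⁸) = 83.56 dB
N = −174 + 83.56 + 6.60 = −83.84 dBm
SNR = P_sig − N = −63.9 − (−83.84) = 19.94 dB → 19.9 dB

19.9 dB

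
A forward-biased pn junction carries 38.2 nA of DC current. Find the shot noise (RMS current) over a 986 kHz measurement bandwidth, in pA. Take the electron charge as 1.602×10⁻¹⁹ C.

I_n = √(2qI·B)
2qI·B = 2 × 1.602×10⁻¹⁹ × 3.82×10⁻⁸ × 9.86×10⁵ = 1.21×10⁻²⁰ A²
I_n = √(1.21×10⁻²⁰) = 1.10×10⁻¹⁰ A = 110 pA

110 pA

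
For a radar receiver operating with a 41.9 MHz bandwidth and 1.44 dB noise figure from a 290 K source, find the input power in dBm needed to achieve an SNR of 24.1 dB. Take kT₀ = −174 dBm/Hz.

−72.2 dBm

Sensitivity = −174 + 10 log₁₀(B) + NF + SNR_min
= −174 + 76.22 + 1.44 + 24.1
= −72.24 dBm → −72.2 dBm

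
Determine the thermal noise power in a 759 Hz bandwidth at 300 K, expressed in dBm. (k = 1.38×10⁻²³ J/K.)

−145.0 dBm

P_n = kTB = 1.38×10⁻²³ × 300 × 7.59×10² = 3.14×10⁻¹⁸ W
In dBm: 10 log₁₀(3.14×10⁻¹⁸ / 10⁻³) = −145.0 dBm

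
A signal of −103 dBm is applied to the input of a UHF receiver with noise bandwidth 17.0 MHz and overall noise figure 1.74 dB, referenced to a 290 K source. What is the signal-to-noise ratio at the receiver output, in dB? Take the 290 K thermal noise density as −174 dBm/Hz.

Noise floor: N = −174 + 10 log₁₀(B) + NF
10 log₁₀(1.70×10⁷) = 72.3 dB
N = −174 + 72.3 + 1.74 = −99.96 dBm
SNR = P_sig − N = −103 − (−99.96) = −3.04 dB → −3.0 dB

−3.0 dB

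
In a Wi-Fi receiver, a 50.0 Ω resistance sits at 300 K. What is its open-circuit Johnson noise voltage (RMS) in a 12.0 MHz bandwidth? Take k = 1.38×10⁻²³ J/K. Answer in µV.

V_n = √(4kTRB)
4kTRB = 4 × 1.38×10⁻²³ × 300 × 5.00×10¹ × 1.20×10⁷ = 9.94×10⁻¹² V²
V_n = √(9.94×10⁻¹²) = 3.15×10⁻⁶ V = 3.15 µV

3.15 µV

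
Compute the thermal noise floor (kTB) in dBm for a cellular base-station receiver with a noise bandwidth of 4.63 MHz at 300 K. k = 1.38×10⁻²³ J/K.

−107.2 dBm

P_n = kTB = 1.38×10⁻²³ × 300 × 4.63×10⁶ = 1.92×10⁻¹⁴ W
In dBm: 10 log₁₀(1.92×10⁻¹⁴ / 10⁻³) = −107.2 dBm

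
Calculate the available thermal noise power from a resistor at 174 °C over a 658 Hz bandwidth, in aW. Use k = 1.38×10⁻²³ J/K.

T = 174 °C + 273.15 = 447.15 K
P_n = kTB = 1.38×10⁻²³ × 447.15 × 6.58×10² = 4.06×10⁻¹⁸ W = 4.06 aW

4.06 aW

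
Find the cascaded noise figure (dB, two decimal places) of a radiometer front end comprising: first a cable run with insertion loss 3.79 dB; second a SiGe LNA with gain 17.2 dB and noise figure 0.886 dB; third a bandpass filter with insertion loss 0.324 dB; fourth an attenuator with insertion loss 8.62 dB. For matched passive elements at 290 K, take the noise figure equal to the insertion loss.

Convert to linear (a loss of L dB is a gain of −L dB): F_i = 10^(NF_i/10), G_i = 10^(G_i,dB/10)
  Stage 1: F_1 = 10^(3.79/10) = 2.393, G_1 = 10^(−3.79/10) = 0.4178
  Stage 2: F_2 = 10^(0.886/10) = 1.226, G_2 = 10^(17.2/10) = 52.48
  Stage 3: F_3 = 10^(0.324/10) = 1.077, G_3 = 10^(−0.324/10) = 0.9281
  Stage 4: F_4 = 10^(8.62/10) = 7.278, G_4 = 10^(−8.62/10) = 0.1374
Friis cascade:
  F = 2.393 + (1.226 − 1)/0.4178 + (1.077 − 1)/21.93 + (7.278 − 1)/20.35 = 3.247
NF = 10 log₁₀(3.247) = 5.11 dB

5.11 dB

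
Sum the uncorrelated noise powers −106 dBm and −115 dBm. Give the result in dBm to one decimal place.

−105.5 dBm

Convert to linear, add, convert back:
P₁ = 2.51×10⁻¹⁴ W, P₂ = 3.16×10⁻¹⁵ W
P_tot = 2.83×10⁻¹⁴ W → 10 log₁₀(P_tot / 10⁻³) = −105.5 dBm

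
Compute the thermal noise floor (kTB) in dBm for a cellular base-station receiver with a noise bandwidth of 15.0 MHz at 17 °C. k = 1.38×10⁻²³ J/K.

−102.2 dBm

T = 17 °C + 273.15 = 290.15 K
P_n = kTB = 1.38×10⁻²³ × 290.15 × 1.50×10⁷ = 6.01×10⁻¹⁴ W
In dBm: 10 log₁₀(6.01×10⁻¹⁴ / 10⁻³) = −102.2 dBm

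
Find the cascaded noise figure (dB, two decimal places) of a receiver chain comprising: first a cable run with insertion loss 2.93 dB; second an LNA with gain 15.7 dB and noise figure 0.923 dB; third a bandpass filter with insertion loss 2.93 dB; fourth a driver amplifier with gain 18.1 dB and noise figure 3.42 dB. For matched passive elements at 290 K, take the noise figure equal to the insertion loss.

4.16 dB

Convert to linear (a loss of L dB is a gain of −L dB): F_i = 10^(NF_i/10), G_i = 10^(G_i,dB/10)
  Stage 1: F_1 = 10^(2.93/10) = 1.963, G_1 = 10^(−2.93/10) = 0.5093
  Stage 2: F_2 = 10^(0.923/10) = 1.237, G_2 = 10^(15.7/10) = 37.15
  Stage 3: F_3 = 10^(2.93/10) = 1.963, G_3 = 10^(−2.93/10) = 0.5093
  Stage 4: F_4 = 10^(3.42/10) = 2.198, G_4 = 10^(18.1/10) = 64.57
Friis cascade:
  F = 1.963 + (1.237 − 1)/0.5093 + (1.963 − 1)/18.92 + (2.198 − 1)/9.638 = 2.603
NF = 10 log₁₀(2.603) = 4.16 dB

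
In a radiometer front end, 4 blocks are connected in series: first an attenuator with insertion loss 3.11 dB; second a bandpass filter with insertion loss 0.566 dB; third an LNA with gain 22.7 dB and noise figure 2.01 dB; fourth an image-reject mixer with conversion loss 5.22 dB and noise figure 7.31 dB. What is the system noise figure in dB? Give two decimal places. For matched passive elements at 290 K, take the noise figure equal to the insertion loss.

Convert to linear (a loss of L dB is a gain of −L dB): F_i = 10^(NF_i/10), G_i = 10^(G_i,dB/10)
  Stage 1: F_1 = 10^(3.11/10) = 2.046, G_1 = 10^(−3.11/10) = 0.4887
  Stage 2: F_2 = 10^(0.566/10) = 1.139, G_2 = 10^(−0.566/10) = 0.8778
  Stage 3: F_3 = 10^(2.01/10) = 1.589, G_3 = 10^(22.7/10) = 186.2
  Stage 4: F_4 = 10^(7.31/10) = 5.383, G_4 = 10^(−5.22/10) = 0.3006
Friis cascade:
  F = 2.046 + (1.139 − 1)/0.4887 + (1.589 − 1)/0.4289 + (5.383 − 1)/79.87 = 3.758
NF = 10 log₁₀(3.758) = 5.75 dB

5.75 dB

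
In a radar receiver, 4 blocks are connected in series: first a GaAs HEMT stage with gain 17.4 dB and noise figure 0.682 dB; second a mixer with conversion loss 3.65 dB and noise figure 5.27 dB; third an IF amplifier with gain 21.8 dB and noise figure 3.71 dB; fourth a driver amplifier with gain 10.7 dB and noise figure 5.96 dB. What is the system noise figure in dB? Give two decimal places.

Convert to linear (a loss of L dB is a gain of −L dB): F_i = 10^(NF_i/10), G_i = 10^(G_i,dB/10)
  Stage 1: F_1 = 10^(0.682/10) = 1.170, G_1 = 10^(17.4/10) = 54.95
  Stage 2: F_2 = 10^(5.27/10) = 3.365, G_2 = 10^(−3.65/10) = 0.4315
  Stage 3: F_3 = 10^(3.71/10) = 2.350, G_3 = 10^(21.8/10) = 151.4
  Stage 4: F_4 = 10^(5.96/10) = 3.945, G_4 = 10^(10.7/10) = 11.75
Friis cascade:
  F = 1.170 + (3.365 − 1)/54.95 + (2.350 − 1)/23.71 + (3.945 − 1)/3589 = 1.271
NF = 10 log₁₀(1.271) = 1.04 dB

1.04 dB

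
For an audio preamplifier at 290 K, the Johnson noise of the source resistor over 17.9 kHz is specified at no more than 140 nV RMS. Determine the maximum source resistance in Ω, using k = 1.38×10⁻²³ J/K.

Johnson–Nyquist: V_n = √(4kTRB) ⇒ R = V_n² / (4kTB)
4kTB = 4 × 1.38×10⁻²³ × 290 × 1.79×10⁴ = 2.87×10⁻¹⁶
R = (1.40×10⁻⁷)² / 2.87×10⁻¹⁶ = 6.84×10¹ Ω = 68.4 Ω

68.4 Ω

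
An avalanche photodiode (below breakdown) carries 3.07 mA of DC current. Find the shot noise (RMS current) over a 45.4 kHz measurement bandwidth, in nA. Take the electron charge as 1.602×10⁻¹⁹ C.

I_n = √(2qI·B)
2qI·B = 2 × 1.602×10⁻¹⁹ × 3.07×10⁻³ × 4.54×10⁴ = 4.47×10⁻¹⁷ A²
I_n = √(4.47×10⁻¹⁷) = 6.68×10⁻⁹ A = 6.68 nA

6.68 nA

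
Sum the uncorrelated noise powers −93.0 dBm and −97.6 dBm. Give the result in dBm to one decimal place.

Convert to linear, add, convert back:
P₁ = 5.01×10⁻¹³ W, P₂ = 1.74×10⁻¹³ W
P_tot = 6.75×10⁻¹³ W → 10 log₁₀(P_tot / 10⁻³) = −91.7 dBm

−91.7 dBm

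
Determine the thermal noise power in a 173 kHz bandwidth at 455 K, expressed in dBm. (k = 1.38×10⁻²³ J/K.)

−119.6 dBm

P_n = kTB = 1.38×10⁻²³ × 455 × 1.73×10⁵ = 1.09×10⁻¹⁵ W
In dBm: 10 log₁₀(1.09×10⁻¹⁵ / 10⁻³) = −119.6 dBm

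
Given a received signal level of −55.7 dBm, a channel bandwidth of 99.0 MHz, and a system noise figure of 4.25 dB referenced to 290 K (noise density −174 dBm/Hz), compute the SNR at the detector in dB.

Noise floor: N = −174 + 10 log₁₀(B) + NF
10 log₁₀(9.90×10⁷) = 79.96 dB
N = −174 + 79.96 + 4.25 = −89.79 dBm
SNR = P_sig − N = −55.7 − (−89.79) = 34.09 dB → 34.1 dB

34.1 dB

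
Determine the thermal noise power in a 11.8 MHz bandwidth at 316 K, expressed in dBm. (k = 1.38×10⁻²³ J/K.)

P_n = kTB = 1.38×10⁻²³ × 316 × 1.18×10⁷ = 5.15×10⁻¹⁴ W
In dBm: 10 log₁₀(5.15×10⁻¹⁴ / 10⁻³) = −102.9 dBm

−102.9 dBm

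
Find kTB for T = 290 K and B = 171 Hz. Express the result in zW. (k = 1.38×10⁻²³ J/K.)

P_n = kTB = 1.38×10⁻²³ × 290 × 1.71×10² = 6.84×10⁻¹⁹ W = 684 zW

684 zW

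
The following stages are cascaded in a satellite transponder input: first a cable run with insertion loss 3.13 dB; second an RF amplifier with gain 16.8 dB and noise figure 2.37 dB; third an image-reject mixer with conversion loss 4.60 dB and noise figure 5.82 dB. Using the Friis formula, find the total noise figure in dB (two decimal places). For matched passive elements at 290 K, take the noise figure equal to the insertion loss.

5.65 dB

Convert to linear (a loss of L dB is a gain of −L dB): F_i = 10^(NF_i/10), G_i = 10^(G_i,dB/10)
  Stage 1: F_1 = 10^(3.13/10) = 2.056, G_1 = 10^(−3.13/10) = 0.4864
  Stage 2: F_2 = 10^(2.37/10) = 1.726, G_2 = 10^(16.8/10) = 47.86
  Stage 3: F_3 = 10^(5.82/10) = 3.819, G_3 = 10^(−4.60/10) = 0.3467
Friis cascade:
  F = 2.056 + (1.726 − 1)/0.4864 + (3.819 − 1)/23.28 = 3.669
NF = 10 log₁₀(3.669) = 5.65 dB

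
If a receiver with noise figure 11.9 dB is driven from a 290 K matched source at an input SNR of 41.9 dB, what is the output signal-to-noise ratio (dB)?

By definition F = SNR_in/SNR_out, so in dB: SNR_out = SNR_in − NF
SNR_out = 41.9 − 11.9 = 30.0 dB

30.0 dB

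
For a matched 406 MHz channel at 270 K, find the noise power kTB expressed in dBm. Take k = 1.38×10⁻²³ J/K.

−88.2 dBm

P_n = kTB = 1.38×10⁻²³ × 270 × 4.06×10⁸ = 1.51×10⁻¹² W
In dBm: 10 log₁₀(1.51×10⁻¹² / 10⁻³) = −88.2 dBm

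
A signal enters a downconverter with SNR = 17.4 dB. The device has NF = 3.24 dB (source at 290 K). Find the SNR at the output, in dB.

By definition F = SNR_in/SNR_out, so in dB: SNR_out = SNR_in − NF
SNR_out = 17.4 − 3.24 = 14.16 dB

14.16 dB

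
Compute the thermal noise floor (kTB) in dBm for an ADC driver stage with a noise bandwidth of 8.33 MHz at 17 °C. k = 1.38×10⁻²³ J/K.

T = 17 °C + 273.15 = 290.15 K
P_n = kTB = 1.38×10⁻²³ × 290.15 × 8.33×10⁶ = 3.34×10⁻¹⁴ W
In dBm: 10 log₁₀(3.34×10⁻¹⁴ / 10⁻³) = −104.8 dBm

−104.8 dBm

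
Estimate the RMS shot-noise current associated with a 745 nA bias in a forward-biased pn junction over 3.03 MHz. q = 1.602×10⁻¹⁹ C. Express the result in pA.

850 pA

I_n = √(2qI·B)
2qI·B = 2 × 1.602×10⁻¹⁹ × 7.45×10⁻⁷ × 3.03×10⁶ = 7.23×10⁻¹⁹ A²
I_n = √(7.23×10⁻¹⁹) = 8.50×10⁻¹⁰ A = 850 pA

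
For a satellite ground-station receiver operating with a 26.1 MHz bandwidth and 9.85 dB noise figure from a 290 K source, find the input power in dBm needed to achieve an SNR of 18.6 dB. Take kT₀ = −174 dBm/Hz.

Sensitivity = −174 + 10 log₁₀(B) + NF + SNR_min
= −174 + 74.17 + 9.85 + 18.6
= −71.38 dBm → −71.4 dBm

−71.4 dBm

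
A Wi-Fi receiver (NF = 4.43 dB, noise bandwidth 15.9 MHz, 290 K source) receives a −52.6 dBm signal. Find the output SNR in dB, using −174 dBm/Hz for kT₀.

45.0 dB

Noise floor: N = −174 + 10 log₁₀(B) + NF
10 log₁₀(1.59×10⁷) = 72.01 dB
N = −174 + 72.01 + 4.43 = −97.56 dBm
SNR = P_sig − N = −52.6 − (−97.56) = 44.96 dB → 45.0 dB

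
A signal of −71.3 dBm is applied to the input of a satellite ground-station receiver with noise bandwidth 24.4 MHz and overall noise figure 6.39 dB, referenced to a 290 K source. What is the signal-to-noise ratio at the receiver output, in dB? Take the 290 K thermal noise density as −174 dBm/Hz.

Noise floor: N = −174 + 10 log₁₀(B) + NF
10 log₁₀(2.44×10⁷) = 73.87 dB
N = −174 + 73.87 + 6.39 = −93.74 dBm
SNR = P_sig − N = −71.3 − (−93.74) = 22.44 dB → 22.4 dB

22.4 dB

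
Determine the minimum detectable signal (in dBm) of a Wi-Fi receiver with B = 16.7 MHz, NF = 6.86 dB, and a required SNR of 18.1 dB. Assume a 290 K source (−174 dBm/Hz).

Sensitivity = −174 + 10 log₁₀(B) + NF + SNR_min
= −174 + 72.23 + 6.86 + 18.1
= −76.81 dBm → −76.8 dBm

−76.8 dBm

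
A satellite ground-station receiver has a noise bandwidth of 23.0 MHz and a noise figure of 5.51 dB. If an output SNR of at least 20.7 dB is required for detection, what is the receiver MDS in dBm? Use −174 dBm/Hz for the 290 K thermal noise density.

Sensitivity = −174 + 10 log₁₀(B) + NF + SNR_min
= −174 + 73.62 + 5.51 + 20.7
= −74.17 dBm → −74.2 dBm

−74.2 dBm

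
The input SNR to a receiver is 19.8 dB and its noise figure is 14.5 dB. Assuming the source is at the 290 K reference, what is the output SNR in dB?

By definition F = SNR_in/SNR_out, so in dB: SNR_out = SNR_in − NF
SNR_out = 19.8 − 14.5 = 5.3 dB

5.3 dB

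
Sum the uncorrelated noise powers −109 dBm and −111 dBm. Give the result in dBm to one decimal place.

Convert to linear, add, convert back:
P₁ = 1.26×10⁻¹⁴ W, P₂ = 7.94×10⁻¹⁵ W
P_tot = 2.05×10⁻¹⁴ W → 10 log₁₀(P_tot / 10⁻³) = −106.9 dBm

−106.9 dBm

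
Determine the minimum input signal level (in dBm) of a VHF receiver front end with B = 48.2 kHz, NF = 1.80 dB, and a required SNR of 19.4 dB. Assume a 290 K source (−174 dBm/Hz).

Sensitivity = −174 + 10 log₁₀(B) + NF + SNR_min
= −174 + 46.83 + 1.80 + 19.4
= −105.97 dBm → −106.0 dBm

−106.0 dBm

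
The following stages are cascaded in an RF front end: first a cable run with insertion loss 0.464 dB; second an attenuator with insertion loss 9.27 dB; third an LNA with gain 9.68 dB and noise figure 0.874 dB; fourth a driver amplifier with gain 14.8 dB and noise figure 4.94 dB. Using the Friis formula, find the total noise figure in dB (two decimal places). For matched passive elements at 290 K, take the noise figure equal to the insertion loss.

11.35 dB

Convert to linear (a loss of L dB is a gain of −L dB): F_i = 10^(NF_i/10), G_i = 10^(G_i,dB/10)
  Stage 1: F_1 = 10^(0.464/10) = 1.113, G_1 = 10^(−0.464/10) = 0.8987
  Stage 2: F_2 = 10^(9.27/10) = 8.453, G_2 = 10^(−9.27/10) = 0.1183
  Stage 3: F_3 = 10^(0.874/10) = 1.223, G_3 = 10^(9.68/10) = 9.290
  Stage 4: F_4 = 10^(4.94/10) = 3.119, G_4 = 10^(14.8/10) = 30.20
Friis cascade:
  F = 1.113 + (8.453 − 1)/0.8987 + (1.223 − 1)/0.1063 + (3.119 − 1)/0.9876 = 13.65
NF = 10 log₁₀(13.65) = 11.35 dB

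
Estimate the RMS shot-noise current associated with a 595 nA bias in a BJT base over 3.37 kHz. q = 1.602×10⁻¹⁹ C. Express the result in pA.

I_n = √(2qI·B)
2qI·B = 2 × 1.602×10⁻¹⁹ × 5.95×10⁻⁷ × 3.37×10³ = 6.42×10⁻²² A²
I_n = √(6.42×10⁻²²) = 2.53×10⁻¹¹ A = 25.3 pA

25.3 pA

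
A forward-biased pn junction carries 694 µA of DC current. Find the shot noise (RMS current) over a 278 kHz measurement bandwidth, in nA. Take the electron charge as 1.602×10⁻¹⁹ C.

7.86 nA

I_n = √(2qI·B)
2qI·B = 2 × 1.602×10⁻¹⁹ × 6.94×10⁻⁴ × 2.78×10⁵ = 6.18×10⁻¹⁷ A²
I_n = √(6.18×10⁻¹⁷) = 7.86×10⁻⁹ A = 7.86 nA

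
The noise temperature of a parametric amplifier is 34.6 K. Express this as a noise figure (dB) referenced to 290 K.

F = 1 + T_e/T₀ = 1 + 34.6/290 = 1.11931
NF = 10 log₁₀(1.11931) = 0.490 dB

0.490 dB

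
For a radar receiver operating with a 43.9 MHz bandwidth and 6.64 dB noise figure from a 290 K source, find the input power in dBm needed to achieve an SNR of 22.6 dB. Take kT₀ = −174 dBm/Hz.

Sensitivity = −174 + 10 log₁₀(B) + NF + SNR_min
= −174 + 76.42 + 6.64 + 22.6
= −68.34 dBm → −68.3 dBm

−68.3 dBm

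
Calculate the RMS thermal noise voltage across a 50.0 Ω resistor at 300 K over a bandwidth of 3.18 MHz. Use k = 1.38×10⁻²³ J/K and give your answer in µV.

1.62 µV

V_n = √(4kTRB)
4kTRB = 4 × 1.38×10⁻²³ × 300 × 5.00×10¹ × 3.18×10⁶ = 2.63×10⁻¹² V²
V_n = √(2.63×10⁻¹²) = 1.62×10⁻⁶ V = 1.62 µV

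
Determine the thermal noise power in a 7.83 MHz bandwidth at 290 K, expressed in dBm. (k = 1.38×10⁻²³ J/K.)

−105.0 dBm

P_n = kTB = 1.38×10⁻²³ × 290 × 7.83×10⁶ = 3.13×10⁻¹⁴ W
In dBm: 10 log₁₀(3.13×10⁻¹⁴ / 10⁻³) = −105.0 dBm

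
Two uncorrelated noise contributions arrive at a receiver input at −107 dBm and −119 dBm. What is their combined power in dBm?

Convert to linear, add, convert back:
P₁ = 2.00×10⁻¹⁴ W, P₂ = 1.26×10⁻¹⁵ W
P_tot = 2.12×10⁻¹⁴ W → 10 log₁₀(P_tot / 10⁻³) = −106.7 dBm

−106.7 dBm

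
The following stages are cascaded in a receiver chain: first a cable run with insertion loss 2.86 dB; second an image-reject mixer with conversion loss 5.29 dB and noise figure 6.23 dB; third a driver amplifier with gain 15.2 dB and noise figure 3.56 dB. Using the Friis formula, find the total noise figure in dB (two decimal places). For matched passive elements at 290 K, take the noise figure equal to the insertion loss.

Convert to linear (a loss of L dB is a gain of −L dB): F_i = 10^(NF_i/10), G_i = 10^(G_i,dB/10)
  Stage 1: F_1 = 10^(2.86/10) = 1.932, G_1 = 10^(−2.86/10) = 0.5176
  Stage 2: F_2 = 10^(6.23/10) = 4.198, G_2 = 10^(−5.29/10) = 0.2958
  Stage 3: F_3 = 10^(3.56/10) = 2.270, G_3 = 10^(15.2/10) = 33.11
Friis cascade:
  F = 1.932 + (4.198 − 1)/0.5176 + (2.270 − 1)/0.1531 = 16.40
NF = 10 log₁₀(16.40) = 12.15 dB

12.15 dB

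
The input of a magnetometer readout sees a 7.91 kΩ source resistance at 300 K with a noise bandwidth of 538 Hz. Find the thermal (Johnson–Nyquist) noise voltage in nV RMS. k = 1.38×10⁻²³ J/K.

265 nV

V_n = √(4kTRB)
4kTRB = 4 × 1.38×10⁻²³ × 300 × 7.91×10³ × 5.38×10² = 7.05×10⁻¹⁴ V²
V_n = √(7.05×10⁻¹⁴) = 2.65×10⁻⁷ V = 265 nV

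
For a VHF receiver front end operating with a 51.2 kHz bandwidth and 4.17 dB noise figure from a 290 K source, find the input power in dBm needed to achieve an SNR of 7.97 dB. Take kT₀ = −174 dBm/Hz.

Sensitivity = −174 + 10 log₁₀(B) + NF + SNR_min
= −174 + 47.09 + 4.17 + 7.97
= −114.77 dBm → −114.8 dBm

−114.8 dBm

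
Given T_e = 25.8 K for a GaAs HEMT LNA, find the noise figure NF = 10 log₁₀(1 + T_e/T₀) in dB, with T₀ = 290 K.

0.370 dB

F = 1 + T_e/T₀ = 1 + 25.8/290 = 1.08897
NF = 10 log₁₀(1.08897) = 0.370 dB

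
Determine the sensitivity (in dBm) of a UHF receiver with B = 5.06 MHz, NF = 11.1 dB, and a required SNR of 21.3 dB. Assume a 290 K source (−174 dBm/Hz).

Sensitivity = −174 + 10 log₁₀(B) + NF + SNR_min
= −174 + 67.04 + 11.1 + 21.3
= −74.56 dBm → −74.6 dBm

−74.6 dBm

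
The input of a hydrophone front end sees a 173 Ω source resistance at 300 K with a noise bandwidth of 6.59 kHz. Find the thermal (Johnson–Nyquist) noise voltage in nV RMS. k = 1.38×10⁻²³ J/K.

137 nV

V_n = √(4kTRB)
4kTRB = 4 × 1.38×10⁻²³ × 300 × 1.73×10² × 6.59×10³ = 1.89×10⁻¹⁴ V²
V_n = √(1.89×10⁻¹⁴) = 1.37×10⁻⁷ V = 137 nV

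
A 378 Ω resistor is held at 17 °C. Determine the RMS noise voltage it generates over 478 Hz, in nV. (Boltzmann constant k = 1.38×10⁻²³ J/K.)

53.8 nV

T = 17 °C + 273.15 = 290.15 K
V_n = √(4kTRB)
4kTRB = 4 × 1.38×10⁻²³ × 290.15 × 3.78×10² × 4.78×10² = 2.89×10⁻¹⁵ V²
V_n = √(2.89×10⁻¹⁵) = 5.38×10⁻⁸ V = 53.8 nV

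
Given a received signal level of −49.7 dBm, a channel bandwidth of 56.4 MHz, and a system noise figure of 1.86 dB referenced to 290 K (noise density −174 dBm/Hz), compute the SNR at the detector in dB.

44.9 dB

Noise floor: N = −174 + 10 log₁₀(B) + NF
10 log₁₀(5.64×10⁷) = 77.51 dB
N = −174 + 77.51 + 1.86 = −94.63 dBm
SNR = P_sig − N = −49.7 − (−94.63) = 44.93 dB → 44.9 dB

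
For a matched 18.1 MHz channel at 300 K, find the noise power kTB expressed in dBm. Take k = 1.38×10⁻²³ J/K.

−101.3 dBm

P_n = kTB = 1.38×10⁻²³ × 300 × 1.81×10⁷ = 7.49×10⁻¹⁴ W
In dBm: 10 log₁₀(7.49×10⁻¹⁴ / 10⁻³) = −101.3 dBm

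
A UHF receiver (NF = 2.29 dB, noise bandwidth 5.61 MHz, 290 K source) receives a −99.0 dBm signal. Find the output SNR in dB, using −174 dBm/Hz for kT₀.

Noise floor: N = −174 + 10 log₁₀(B) + NF
10 log₁₀(5.61×10⁶) = 67.49 dB
N = −174 + 67.49 + 2.29 = −104.22 dBm
SNR = P_sig − N = −99.0 − (−104.22) = 5.22 dB → 5.2 dB

5.2 dB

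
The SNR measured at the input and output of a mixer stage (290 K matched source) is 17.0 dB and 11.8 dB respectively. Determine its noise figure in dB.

5.2 dB

NF (dB) = SNR_in(dB) − SNR_out(dB) when the source is at T₀
NF = 17.0 − 11.8 = 5.2 dB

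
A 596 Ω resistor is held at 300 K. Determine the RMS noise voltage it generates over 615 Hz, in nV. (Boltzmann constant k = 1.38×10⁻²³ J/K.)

V_n = √(4kTRB)
4kTRB = 4 × 1.38×10⁻²³ × 300 × 5.96×10² × 6.15×10² = 6.07×10⁻¹⁵ V²
V_n = √(6.07×10⁻¹⁵) = 7.79×10⁻⁸ V = 77.9 nV

77.9 nV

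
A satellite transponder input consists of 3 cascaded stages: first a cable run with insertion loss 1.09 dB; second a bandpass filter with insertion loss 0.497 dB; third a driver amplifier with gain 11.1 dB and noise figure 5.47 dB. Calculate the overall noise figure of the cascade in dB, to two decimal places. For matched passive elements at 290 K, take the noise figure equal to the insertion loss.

Convert to linear (a loss of L dB is a gain of −L dB): F_i = 10^(NF_i/10), G_i = 10^(G_i,dB/10)
  Stage 1: F_1 = 10^(1.09/10) = 1.285, G_1 = 10^(−1.09/10) = 0.7780
  Stage 2: F_2 = 10^(0.497/10) = 1.121, G_2 = 10^(−0.497/10) = 0.8919
  Stage 3: F_3 = 10^(5.47/10) = 3.524, G_3 = 10^(11.1/10) = 12.88
Friis cascade:
  F = 1.285 + (1.121 − 1)/0.7780 + (3.524 − 1)/0.6939 = 5.078
NF = 10 log₁₀(5.078) = 7.06 dB

7.06 dB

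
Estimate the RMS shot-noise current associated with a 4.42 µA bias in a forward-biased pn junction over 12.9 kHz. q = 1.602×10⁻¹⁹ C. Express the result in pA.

135 pA

I_n = √(2qI·B)
2qI·B = 2 × 1.602×10⁻¹⁹ × 4.42×10⁻⁶ × 1.29×10⁴ = 1.83×10⁻²⁰ A²
I_n = √(1.83×10⁻²⁰) = 1.35×10⁻¹⁰ A = 135 pA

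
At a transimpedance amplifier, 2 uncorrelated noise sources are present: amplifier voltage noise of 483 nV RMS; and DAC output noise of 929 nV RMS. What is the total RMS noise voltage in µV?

1.05 µV

Uncorrelated sources add in power (mean-square): V_tot = √(ΣV_i²)
V_tot = √[(4.83×10⁻⁷)² + (9.29×10⁻⁷)²] = 1.05×10⁻⁶ V = 1.05 µV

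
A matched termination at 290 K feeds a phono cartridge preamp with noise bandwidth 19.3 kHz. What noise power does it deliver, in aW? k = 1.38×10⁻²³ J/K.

P_n = kTB = 1.38×10⁻²³ × 290 × 1.93×10⁴ = 7.72×10⁻¹⁷ W = 77.2 aW

77.2 aW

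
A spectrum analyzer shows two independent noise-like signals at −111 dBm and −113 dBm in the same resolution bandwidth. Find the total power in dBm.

−108.9 dBm

Convert to linear, add, convert back:
P₁ = 7.94×10⁻¹⁵ W, P₂ = 5.01×10⁻¹⁵ W
P_tot = 1.30×10⁻¹⁴ W → 10 log₁₀(P_tot / 10⁻³) = −108.9 dBm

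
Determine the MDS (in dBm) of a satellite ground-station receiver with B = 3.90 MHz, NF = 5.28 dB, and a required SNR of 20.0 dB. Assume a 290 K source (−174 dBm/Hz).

−82.8 dBm

Sensitivity = −174 + 10 log₁₀(B) + NF + SNR_min
= −174 + 65.91 + 5.28 + 20.0
= −82.81 dBm → −82.8 dBm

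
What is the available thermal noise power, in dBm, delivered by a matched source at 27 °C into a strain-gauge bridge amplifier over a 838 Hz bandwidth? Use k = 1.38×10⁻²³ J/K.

T = 27 °C + 273.15 = 300.15 K
P_n = kTB = 1.38×10⁻²³ × 300.15 × 8.38×10² = 3.47×10⁻¹⁸ W
In dBm: 10 log₁₀(3.47×10⁻¹⁸ / 10⁻³) = −144.6 dBm

−144.6 dBm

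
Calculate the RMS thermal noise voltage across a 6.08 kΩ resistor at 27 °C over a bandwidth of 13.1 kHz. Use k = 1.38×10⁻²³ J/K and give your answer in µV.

1.15 µV

T = 27 °C + 273.15 = 300.15 K
V_n = √(4kTRB)
4kTRB = 4 × 1.38×10⁻²³ × 300.15 × 6.08×10³ × 1.31×10⁴ = 1.32×10⁻¹² V²
V_n = √(1.32×10⁻¹²) = 1.15×10⁻⁶ V = 1.15 µV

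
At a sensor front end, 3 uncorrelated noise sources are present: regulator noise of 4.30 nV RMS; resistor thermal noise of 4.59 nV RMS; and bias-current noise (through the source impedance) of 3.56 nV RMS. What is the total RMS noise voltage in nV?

Uncorrelated sources add in power (mean-square): V_tot = √(ΣV_i²)
V_tot = √[(4.30×10⁻⁹)² + (4.59×10⁻⁹)² + (3.56×10⁻⁹)²] = 7.23×10⁻⁹ V = 7.23 nV

7.23 nV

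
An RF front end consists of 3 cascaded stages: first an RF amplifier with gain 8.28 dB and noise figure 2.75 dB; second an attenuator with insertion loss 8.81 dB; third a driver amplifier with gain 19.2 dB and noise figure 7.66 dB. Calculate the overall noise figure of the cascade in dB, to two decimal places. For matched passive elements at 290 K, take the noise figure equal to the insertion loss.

Convert to linear (a loss of L dB is a gain of −L dB): F_i = 10^(NF_i/10), G_i = 10^(G_i,dB/10)
  Stage 1: F_1 = 10^(2.75/10) = 1.884, G_1 = 10^(8.28/10) = 6.730
  Stage 2: F_2 = 10^(8.81/10) = 7.603, G_2 = 10^(−8.81/10) = 0.1315
  Stage 3: F_3 = 10^(7.66/10) = 5.834, G_3 = 10^(19.2/10) = 83.18
Friis cascade:
  F = 1.884 + (7.603 − 1)/6.730 + (5.834 − 1)/0.8851 = 8.327
NF = 10 log₁₀(8.327) = 9.20 dB

9.20 dB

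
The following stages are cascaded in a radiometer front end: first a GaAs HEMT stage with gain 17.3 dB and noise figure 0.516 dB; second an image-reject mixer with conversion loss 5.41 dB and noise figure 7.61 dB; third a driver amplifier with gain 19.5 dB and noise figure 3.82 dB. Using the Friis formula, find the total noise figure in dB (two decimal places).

1.16 dB

Convert to linear (a loss of L dB is a gain of −L dB): F_i = 10^(NF_i/10), G_i = 10^(G_i,dB/10)
  Stage 1: F_1 = 10^(0.516/10) = 1.126, G_1 = 10^(17.3/10) = 53.70
  Stage 2: F_2 = 10^(7.61/10) = 5.768, G_2 = 10^(−5.41/10) = 0.2877
  Stage 3: F_3 = 10^(3.82/10) = 2.410, G_3 = 10^(19.5/10) = 89.13
Friis cascade:
  F = 1.126 + (5.768 − 1)/53.70 + (2.410 − 1)/15.45 = 1.306
NF = 10 log₁₀(1.306) = 1.16 dB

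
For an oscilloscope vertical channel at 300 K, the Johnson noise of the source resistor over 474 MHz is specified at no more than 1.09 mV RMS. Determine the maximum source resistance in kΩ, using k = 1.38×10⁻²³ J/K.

Johnson–Nyquist: V_n = √(4kTRB) ⇒ R = V_n² / (4kTB)
4kTB = 4 × 1.38×10⁻²³ × 300 × 4.74×10⁸ = 7.85×10⁻¹²
R = (1.09×10⁻³)² / 7.85×10⁻¹² = 1.51×10⁵ Ω = 151 kΩ

151 kΩ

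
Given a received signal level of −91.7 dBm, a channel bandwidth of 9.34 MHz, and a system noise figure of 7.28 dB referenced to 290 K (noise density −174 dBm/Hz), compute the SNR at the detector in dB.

Noise floor: N = −174 + 10 log₁₀(B) + NF
10 log₁₀(9.34×10⁶) = 69.7 dB
N = −174 + 69.7 + 7.28 = −97.02 dBm
SNR = P_sig − N = −91.7 − (−97.02) = 5.32 dB → 5.3 dB

5.3 dB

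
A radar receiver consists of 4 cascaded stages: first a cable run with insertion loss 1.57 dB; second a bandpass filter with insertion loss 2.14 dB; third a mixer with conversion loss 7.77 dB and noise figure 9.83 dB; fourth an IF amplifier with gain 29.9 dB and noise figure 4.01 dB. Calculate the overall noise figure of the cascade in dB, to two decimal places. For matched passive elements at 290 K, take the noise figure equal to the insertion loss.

16.43 dB

Convert to linear (a loss of L dB is a gain of −L dB): F_i = 10^(NF_i/10), G_i = 10^(G_i,dB/10)
  Stage 1: F_1 = 10^(1.57/10) = 1.435, G_1 = 10^(−1.57/10) = 0.6966
  Stage 2: F_2 = 10^(2.14/10) = 1.637, G_2 = 10^(−2.14/10) = 0.6109
  Stage 3: F_3 = 10^(9.83/10) = 9.616, G_3 = 10^(−7.77/10) = 0.1671
  Stage 4: F_4 = 10^(4.01/10) = 2.518, G_4 = 10^(29.9/10) = 977.2
Friis cascade:
  F = 1.435 + (1.637 − 1)/0.6966 + (9.616 − 1)/0.4256 + (2.518 − 1)/0.07112 = 43.93
NF = 10 log₁₀(43.93) = 16.43 dB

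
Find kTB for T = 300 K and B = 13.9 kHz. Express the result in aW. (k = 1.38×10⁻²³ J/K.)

57.5 aW

P_n = kTB = 1.38×10⁻²³ × 300 × 1.39×10⁴ = 5.75×10⁻¹⁷ W = 57.5 aW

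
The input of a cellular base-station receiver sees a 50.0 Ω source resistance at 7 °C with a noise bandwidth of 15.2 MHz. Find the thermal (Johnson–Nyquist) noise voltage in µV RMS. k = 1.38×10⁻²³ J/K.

T = 7 °C + 273.15 = 280.15 K
V_n = √(4kTRB)
4kTRB = 4 × 1.38×10⁻²³ × 280.15 × 5.00×10¹ × 1.52×10⁷ = 1.18×10⁻¹¹ V²
V_n = √(1.18×10⁻¹¹) = 3.43×10⁻⁶ V = 3.43 µV

3.43 µV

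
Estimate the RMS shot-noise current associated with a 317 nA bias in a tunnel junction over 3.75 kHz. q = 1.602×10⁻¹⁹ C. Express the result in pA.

19.5 pA

I_n = √(2qI·B)
2qI·B = 2 × 1.602×10⁻¹⁹ × 3.17×10⁻⁷ × 3.75×10³ = 3.81×10⁻²² A²
I_n = √(3.81×10⁻²²) = 1.95×10⁻¹¹ A = 19.5 pA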